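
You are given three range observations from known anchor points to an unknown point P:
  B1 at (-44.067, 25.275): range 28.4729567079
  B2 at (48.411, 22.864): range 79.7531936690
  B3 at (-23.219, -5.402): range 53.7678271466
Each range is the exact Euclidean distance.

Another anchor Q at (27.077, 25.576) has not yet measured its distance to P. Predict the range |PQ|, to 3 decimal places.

58.815

eq1: (x + 44.067)² + (y − 25.275)² = 28.4729567079²
eq2: (x − 48.411)² + (y − 22.864)² = 79.7531936690²
eq3: (x + 23.219)² + (y + 5.402)² = 53.7678271466²
eq3−eq1, eq3−eq2 (x²,y² cancel):
  -41.696·x + 61.354·y = 4092.692521
  143.260·x + 56.532·y = -1171.508812
det = -41.696·56.532 − 61.354·143.260 = -11146.732312
x = (4092.692521·56.532 − 61.354·-1171.508812) / -11146.732312 = -27.204820
y = (-41.696·-1171.508812 − 4092.692521·143.260) / -11146.732312 = 48.217889
|P − Q| = √((-27.204820 − 27.077)² + (48.217889 − 25.576)²) = 58.814718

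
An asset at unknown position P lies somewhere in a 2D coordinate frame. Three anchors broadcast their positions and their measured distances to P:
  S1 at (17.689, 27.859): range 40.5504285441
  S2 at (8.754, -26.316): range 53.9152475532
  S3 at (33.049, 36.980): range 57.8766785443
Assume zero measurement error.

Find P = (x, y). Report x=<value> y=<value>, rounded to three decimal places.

eq1: (x − 17.689)² + (y − 27.859)² = 40.5504285441²
eq2: (x − 8.754)² + (y + 26.316)² = 53.9152475532²
eq3: (x − 33.049)² + (y − 36.980)² = 57.8766785443²
eq2−eq3, eq2−eq1 (x²,y² cancel):
  48.590·x + 126.592·y = 1247.736428
  17.870·x + 108.350·y = 1582.376894
det = 48.590·108.350 − 126.592·17.870 = 3002.527460
x = (1247.736428·108.350 − 126.592·1582.376894) / 3002.527460 = -21.689731
y = (48.590·1582.376894 − 1247.736428·17.870) / 3002.527460 = 18.181563

x=-21.690 y=18.182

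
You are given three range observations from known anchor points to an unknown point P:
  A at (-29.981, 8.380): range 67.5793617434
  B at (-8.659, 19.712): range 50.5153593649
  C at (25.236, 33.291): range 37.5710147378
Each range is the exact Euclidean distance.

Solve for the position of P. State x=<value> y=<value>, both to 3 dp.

eq1: (x + 29.981)² + (y − 8.380)² = 67.5793617434²
eq2: (x + 8.659)² + (y − 19.712)² = 50.5153593649²
eq3: (x − 25.236)² + (y − 33.291)² = 37.5710147378²
eq2−eq1, eq2−eq3 (x²,y² cancel):
  -42.644·x − 22.664·y = -1509.625066
  67.790·x + 27.158·y = 2421.825535
det = -42.644·27.158 − -22.664·67.790 = 378.266808
x = (-1509.625066·27.158 − -22.664·2421.825535) / 378.266808 = 36.719734
y = (-42.644·2421.825535 − -1509.625066·67.790) / 378.266808 = -2.481965

x=36.720 y=-2.482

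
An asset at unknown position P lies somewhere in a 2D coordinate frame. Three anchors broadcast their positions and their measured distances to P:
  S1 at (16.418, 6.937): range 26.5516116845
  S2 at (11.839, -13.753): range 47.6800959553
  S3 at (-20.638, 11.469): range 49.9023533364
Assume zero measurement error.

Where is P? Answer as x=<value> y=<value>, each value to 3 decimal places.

x=24.783 y=32.136

eq1: (x − 16.418)² + (y − 6.937)² = 26.5516116845²
eq2: (x − 11.839)² + (y + 13.753)² = 47.6800959553²
eq3: (x + 20.638)² + (y − 11.469)² = 49.9023533364²
eq1−eq3, eq1−eq2 (x²,y² cancel):
  -74.112·x + 9.064·y = -1545.464473
  -9.158·x − 41.380·y = -1556.769230
det = -74.112·-41.380 − 9.064·-9.158 = 3149.762672
x = (-1545.464473·-41.380 − 9.064·-1556.769230) / 3149.762672 = 24.783415
y = (-74.112·-1556.769230 − -1545.464473·-9.158) / 3149.762672 = 32.136363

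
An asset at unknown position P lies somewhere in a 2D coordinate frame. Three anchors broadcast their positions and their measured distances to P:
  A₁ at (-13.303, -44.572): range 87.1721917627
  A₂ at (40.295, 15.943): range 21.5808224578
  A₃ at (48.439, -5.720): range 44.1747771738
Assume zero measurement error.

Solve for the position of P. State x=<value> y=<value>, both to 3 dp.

x=26.833 y=32.811

eq1: (x + 13.303)² + (y + 44.572)² = 87.1721917627²
eq2: (x − 40.295)² + (y − 15.943)² = 21.5808224578²
eq3: (x − 48.439)² + (y + 5.720)² = 44.1747771738²
eq2−eq3, eq2−eq1 (x²,y² cancel):
  16.288·x − 43.326·y = -984.490193
  -107.196·x − 121.030·y = -6847.492400
det = 16.288·-121.030 − -43.326·-107.196 = -6615.710536
x = (-984.490193·-121.030 − -43.326·-6847.492400) / -6615.710536 = 26.833340
y = (16.288·-6847.492400 − -984.490193·-107.196) / -6615.710536 = 32.810590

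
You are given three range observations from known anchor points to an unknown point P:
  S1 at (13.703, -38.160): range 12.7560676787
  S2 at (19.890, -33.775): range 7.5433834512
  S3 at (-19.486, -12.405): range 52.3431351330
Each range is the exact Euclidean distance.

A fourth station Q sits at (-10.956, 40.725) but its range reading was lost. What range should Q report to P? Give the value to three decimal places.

86.716

eq1: (x − 13.703)² + (y + 38.160)² = 12.7560676787²
eq2: (x − 19.890)² + (y + 33.775)² = 7.5433834512²
eq3: (x + 19.486)² + (y + 12.405)² = 52.3431351330²
eq2−eq3, eq2−eq1 (x²,y² cancel):
  -78.752·x + 42.740·y = -3685.675666
  -12.374·x − 8.770·y = 1.780455
det = -78.752·-8.770 − 42.740·-12.374 = 1219.519800
x = (-3685.675666·-8.770 − 42.740·1.780455) / 1219.519800 = 26.442604
y = (-78.752·1.780455 − -3685.675666·-12.374) / 1219.519800 = -37.512113
|P − Q| = √((26.442604 − -10.956)² + (-37.512113 − 40.725)²) = 86.716212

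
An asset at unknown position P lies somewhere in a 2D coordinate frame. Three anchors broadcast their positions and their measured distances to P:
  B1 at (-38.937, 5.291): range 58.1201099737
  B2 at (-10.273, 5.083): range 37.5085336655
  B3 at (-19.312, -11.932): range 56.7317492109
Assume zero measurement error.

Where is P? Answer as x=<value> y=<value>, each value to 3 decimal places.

x=10.005 y=36.637

eq1: (x + 38.937)² + (y − 5.291)² = 58.1201099737²
eq2: (x + 10.273)² + (y − 5.083)² = 37.5085336655²
eq3: (x + 19.312)² + (y + 11.932)² = 56.7317492109²
eq3−eq2, eq3−eq1 (x²,y² cancel):
  18.078·x + 34.030·y = 1427.646721
  -39.250·x + 34.446·y = 869.302867
det = 18.078·34.446 − 34.030·-39.250 = 1958.392288
x = (1427.646721·34.446 − 34.030·869.302867) / 1958.392288 = 10.005320
y = (18.078·869.302867 − 1427.646721·-39.250) / 1958.392288 = 36.637395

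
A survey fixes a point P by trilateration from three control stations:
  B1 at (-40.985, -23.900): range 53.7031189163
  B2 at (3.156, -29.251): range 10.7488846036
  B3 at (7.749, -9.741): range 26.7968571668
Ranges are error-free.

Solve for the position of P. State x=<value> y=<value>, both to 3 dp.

eq1: (x + 40.985)² + (y + 23.900)² = 53.7031189163²
eq2: (x − 3.156)² + (y + 29.251)² = 10.7488846036²
eq3: (x − 7.749)² + (y + 9.741)² = 26.7968571668²
eq2−eq1, eq2−eq3 (x²,y² cancel):
  -88.282·x + 10.702·y = -1383.087573
  9.186·x + 39.020·y = -1313.180289
det = -88.282·39.020 − 10.702·9.186 = -3543.072212
x = (-1383.087573·39.020 − 10.702·-1313.180289) / -3543.072212 = 11.265484
y = (-88.282·-1313.180289 − -1383.087573·9.186) / -3543.072212 = -36.306126

x=11.265 y=-36.306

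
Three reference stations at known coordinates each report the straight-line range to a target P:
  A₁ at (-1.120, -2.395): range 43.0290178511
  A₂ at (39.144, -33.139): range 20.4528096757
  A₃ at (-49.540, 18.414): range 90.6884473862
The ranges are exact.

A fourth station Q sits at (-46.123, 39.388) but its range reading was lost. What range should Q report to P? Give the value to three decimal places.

103.201

eq1: (x + 1.120)² + (y + 2.395)² = 43.0290178511²
eq2: (x − 39.144)² + (y + 33.139)² = 20.4528096757²
eq3: (x + 49.540)² + (y − 18.414)² = 90.6884473862²
eq1−eq2, eq1−eq3 (x²,y² cancel):
  80.528·x − 61.488·y = 4056.634586
  -96.840·x + 41.618·y = -3586.601541
det = 80.528·41.618 − -61.488·-96.840 = -2603.083616
x = (4056.634586·41.618 − -61.488·-3586.601541) / -2603.083616 = 19.862573
y = (80.528·-3586.601541 − 4056.634586·-96.840) / -2603.083616 = -39.961315
|P − Q| = √((19.862573 − -46.123)² + (-39.961315 − 39.388)²) = 103.200822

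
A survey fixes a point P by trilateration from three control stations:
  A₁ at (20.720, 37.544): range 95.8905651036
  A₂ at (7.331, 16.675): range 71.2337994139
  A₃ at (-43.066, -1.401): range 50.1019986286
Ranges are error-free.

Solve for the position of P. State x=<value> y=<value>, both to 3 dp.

eq1: (x − 20.720)² + (y − 37.544)² = 95.8905651036²
eq2: (x − 7.331)² + (y − 16.675)² = 71.2337994139²
eq3: (x + 43.066)² + (y + 1.401)² = 50.1019986286²
eq1−eq2, eq1−eq3 (x²,y² cancel):
  -26.778·x − 41.738·y = 2613.675147
  -127.572·x − 77.890·y = 6702.563030
det = -26.778·-77.890 − -41.738·-127.572 = -3238.861716
x = (2613.675147·-77.890 − -41.738·6702.563030) / -3238.861716 = -23.518268
y = (-26.778·6702.563030 − 2613.675147·-127.572) / -3238.861716 = -47.532296

x=-23.518 y=-47.532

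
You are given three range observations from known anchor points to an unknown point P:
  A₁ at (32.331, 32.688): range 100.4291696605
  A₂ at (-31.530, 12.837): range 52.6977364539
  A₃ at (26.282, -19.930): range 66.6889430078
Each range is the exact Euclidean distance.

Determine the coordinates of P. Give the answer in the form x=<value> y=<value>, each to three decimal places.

x=-37.463 y=-39.526

eq1: (x − 32.331)² + (y − 32.688)² = 100.4291696605²
eq2: (x + 31.530)² + (y − 12.837)² = 52.6977364539²
eq3: (x − 26.282)² + (y + 19.930)² = 66.6889430078²
eq3−eq2, eq3−eq1 (x²,y² cancel):
  -115.624·x + 65.534·y = 1741.344737
  12.098·x + 105.236·y = -4612.752518
det = -115.624·105.236 − 65.534·12.098 = -12960.637596
x = (1741.344737·105.236 − 65.534·-4612.752518) / -12960.637596 = -37.462993
y = (-115.624·-4612.752518 − 1741.344737·12.098) / -12960.637596 = -39.525687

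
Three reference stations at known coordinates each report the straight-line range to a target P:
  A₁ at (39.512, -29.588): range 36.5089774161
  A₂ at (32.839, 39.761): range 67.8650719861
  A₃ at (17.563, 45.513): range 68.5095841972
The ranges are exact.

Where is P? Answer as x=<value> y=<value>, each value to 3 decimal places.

x=3.884 y=-21.617

eq1: (x − 39.512)² + (y + 29.588)² = 36.5089774161²
eq2: (x − 32.839)² + (y − 39.761)² = 67.8650719861²
eq3: (x − 17.563)² + (y − 45.513)² = 68.5095841972²
eq3−eq2, eq3−eq1 (x²,y² cancel):
  30.552·x − 11.504·y = 367.340035
  43.898·x − 150.202·y = 3417.413445
det = 30.552·-150.202 − -11.504·43.898 = -4083.968912
x = (367.340035·-150.202 − -11.504·3417.413445) / -4083.968912 = 3.883791
y = (30.552·3417.413445 − 367.340035·43.898) / -4083.968912 = -21.617041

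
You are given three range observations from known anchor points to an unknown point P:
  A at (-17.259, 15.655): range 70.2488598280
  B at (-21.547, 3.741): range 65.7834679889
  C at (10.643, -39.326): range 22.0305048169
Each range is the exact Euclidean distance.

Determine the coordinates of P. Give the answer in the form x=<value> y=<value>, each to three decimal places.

x=32.100 y=-34.331

eq1: (x + 17.259)² + (y − 15.655)² = 70.2488598280²
eq2: (x + 21.547)² + (y − 3.741)² = 65.7834679889²
eq3: (x − 10.643)² + (y + 39.326)² = 22.0305048169²
eq3−eq2, eq3−eq1 (x²,y² cancel):
  -64.380·x + 86.134·y = -5023.660953
  -55.804·x + 109.962·y = -5566.414784
det = -64.380·109.962 − 86.134·-55.804 = -2272.731824
x = (-5023.660953·109.962 − 86.134·-5566.414784) / -2272.731824 = 32.099799
y = (-64.380·-5566.414784 − -5023.660953·-55.804) / -2272.731824 = -34.331111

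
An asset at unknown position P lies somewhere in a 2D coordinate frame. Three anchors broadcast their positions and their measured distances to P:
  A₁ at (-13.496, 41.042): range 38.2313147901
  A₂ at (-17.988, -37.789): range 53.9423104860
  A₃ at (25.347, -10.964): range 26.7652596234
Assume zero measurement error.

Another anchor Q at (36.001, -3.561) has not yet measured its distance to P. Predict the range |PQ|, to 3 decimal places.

30.839

eq1: (x + 13.496)² + (y − 41.042)² = 38.2313147901²
eq2: (x + 17.988)² + (y + 37.789)² = 53.9423104860²
eq3: (x − 25.347)² + (y + 10.964)² = 26.7652596234²
eq3−eq2, eq3−eq1 (x²,y² cancel):
  -86.670·x − 53.650·y = -1204.496778
  -77.686·x + 104.012·y = 358.653767
det = -86.670·104.012 − -53.650·-77.686 = -13182.573940
x = (-1204.496778·104.012 − -53.650·358.653767) / -13182.573940 = 8.043979
y = (-86.670·358.653767 − -1204.496778·-77.686) / -13182.573940 = 9.456200
|P − Q| = √((8.043979 − 36.001)² + (9.456200 − -3.561)²) = 30.838978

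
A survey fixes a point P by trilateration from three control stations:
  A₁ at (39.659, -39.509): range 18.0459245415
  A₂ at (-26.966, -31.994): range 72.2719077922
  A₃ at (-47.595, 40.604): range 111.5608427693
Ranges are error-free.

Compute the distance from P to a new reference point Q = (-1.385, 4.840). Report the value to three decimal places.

eq1: (x − 39.659)² + (y + 39.509)² = 18.0459245415²
eq2: (x + 26.966)² + (y + 31.994)² = 72.2719077922²
eq3: (x + 47.595)² + (y − 40.604)² = 111.5608427693²
eq1−eq2, eq1−eq3 (x²,y² cancel):
  -133.250·x + 15.030·y = -6280.589433
  -174.508·x + 160.226·y = -11339.994768
det = -133.250·160.226 − 15.030·-174.508 = -18727.259260
x = (-6280.589433·160.226 − 15.030·-11339.994768) / -18727.259260 = 44.634059
y = (-133.250·-11339.994768 − -6280.589433·-174.508) / -18727.259260 = -22.162410
|P − Q| = √((44.634059 − -1.385)² + (-22.162410 − 4.840)²) = 53.356199

53.356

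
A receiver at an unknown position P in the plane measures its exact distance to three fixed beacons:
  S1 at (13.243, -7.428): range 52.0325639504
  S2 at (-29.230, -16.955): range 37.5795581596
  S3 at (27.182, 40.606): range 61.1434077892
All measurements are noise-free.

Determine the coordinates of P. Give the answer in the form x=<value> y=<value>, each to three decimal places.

x=-30.596 y=20.600

eq1: (x − 13.243)² + (y + 7.428)² = 52.0325639504²
eq2: (x + 29.230)² + (y + 16.955)² = 37.5795581596²
eq3: (x − 27.182)² + (y − 40.606)² = 61.1434077892²
eq2−eq1, eq2−eq3 (x²,y² cancel):
  84.946·x + 19.054·y = -2206.477212
  112.824·x + 115.122·y = -1080.449690
det = 84.946·115.122 − 19.054·112.824 = 7629.404916
x = (-2206.477212·115.122 − 19.054·-1080.449690) / 7629.404916 = -30.595726
y = (84.946·-1080.449690 − -2206.477212·112.824) / 7629.404916 = 20.599733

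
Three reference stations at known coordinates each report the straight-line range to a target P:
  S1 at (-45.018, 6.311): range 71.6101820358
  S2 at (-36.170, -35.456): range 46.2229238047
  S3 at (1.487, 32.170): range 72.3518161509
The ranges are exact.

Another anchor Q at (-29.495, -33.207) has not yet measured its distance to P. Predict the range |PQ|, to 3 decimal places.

39.884

eq1: (x + 45.018)² + (y − 6.311)² = 71.6101820358²
eq2: (x + 36.170)² + (y + 35.456)² = 46.2229238047²
eq3: (x − 1.487)² + (y − 32.170)² = 72.3518161509²
eq1−eq2, eq1−eq3 (x²,y² cancel):
  17.696·x − 83.534·y = 3490.407277
  93.010·x + 51.718·y = -1136.096105
det = 17.696·51.718 − -83.534·93.010 = 8684.699068
x = (3490.407277·51.718 − -83.534·-1136.096105) / 8684.699068 = 9.858054
y = (17.696·-1136.096105 − 3490.407277·93.010) / 8684.699068 = -39.695922
|P − Q| = √((9.858054 − -29.495)² + (-39.695922 − -33.207)²) = 39.884445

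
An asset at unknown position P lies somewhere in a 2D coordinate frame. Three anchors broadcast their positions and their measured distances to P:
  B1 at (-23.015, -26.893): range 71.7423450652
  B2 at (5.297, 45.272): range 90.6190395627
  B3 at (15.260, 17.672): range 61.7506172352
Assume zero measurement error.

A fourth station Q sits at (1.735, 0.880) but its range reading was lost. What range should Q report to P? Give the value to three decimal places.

eq1: (x + 23.015)² + (y + 26.893)² = 71.7423450652²
eq2: (x − 5.297)² + (y − 45.272)² = 90.6190395627²
eq3: (x − 15.260)² + (y − 17.672)² = 61.7506172352²
eq2−eq1, eq2−eq3 (x²,y² cancel):
  -56.624·x − 144.330·y = 2240.157737
  19.926·x − 55.200·y = 2866.226593
det = -56.624·-55.200 − -144.330·19.926 = 6001.564380
x = (2240.157737·-55.200 − -144.330·2866.226593) / 6001.564380 = 48.325030
y = (-56.624·2866.226593 − 2240.157737·19.926) / 6001.564380 = -34.480110
|P − Q| = √((48.325030 − 1.735)² + (-34.480110 − 0.880)²) = 58.489044

58.489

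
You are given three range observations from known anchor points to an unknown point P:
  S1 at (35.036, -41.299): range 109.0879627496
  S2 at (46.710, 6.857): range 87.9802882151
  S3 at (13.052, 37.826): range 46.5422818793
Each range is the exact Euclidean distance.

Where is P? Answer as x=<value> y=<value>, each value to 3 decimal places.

eq1: (x − 35.036)² + (y + 41.299)² = 109.0879627496²
eq2: (x − 46.710)² + (y − 6.857)² = 87.9802882151²
eq3: (x − 13.052)² + (y − 37.826)² = 46.5422818793²
eq3−eq1, eq3−eq2 (x²,y² cancel):
  43.968·x − 158.250·y = -8402.031897
  67.316·x − 61.938·y = -4946.665543
det = 43.968·-61.938 − -158.250·67.316 = 7929.467016
x = (-8402.031897·-61.938 − -158.250·-4946.665543) / 7929.467016 = -33.092359
y = (43.968·-4946.665543 − -8402.031897·67.316) / 7929.467016 = 43.899065

x=-33.092 y=43.899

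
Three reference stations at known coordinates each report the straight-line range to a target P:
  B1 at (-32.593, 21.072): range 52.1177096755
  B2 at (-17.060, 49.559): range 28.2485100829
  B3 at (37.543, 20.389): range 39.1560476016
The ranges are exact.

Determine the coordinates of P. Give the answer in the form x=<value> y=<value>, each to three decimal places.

eq1: (x + 32.593)² + (y − 21.072)² = 52.1177096755²
eq2: (x + 17.060)² + (y − 49.559)² = 28.2485100829²
eq3: (x − 37.543)² + (y − 20.389)² = 39.1560476016²
eq3−eq1, eq3−eq2 (x²,y² cancel):
  -140.272·x + 1.366·y = -1501.914935
  -109.206·x + 58.340·y = 1657.167653
det = -140.272·58.340 − 1.366·-109.206 = -8034.293084
x = (-1501.914935·58.340 − 1.366·1657.167653) / -8034.293084 = 11.187718
y = (-140.272·1657.167653 − -1501.914935·-109.206) / -8034.293084 = 49.347508

x=11.188 y=49.348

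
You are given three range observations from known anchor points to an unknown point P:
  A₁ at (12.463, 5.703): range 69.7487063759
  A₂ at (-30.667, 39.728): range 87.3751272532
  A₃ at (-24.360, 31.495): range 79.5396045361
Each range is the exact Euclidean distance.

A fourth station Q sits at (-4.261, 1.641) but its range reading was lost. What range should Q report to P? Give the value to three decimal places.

56.783

eq1: (x − 12.463)² + (y − 5.703)² = 69.7487063759²
eq2: (x + 30.667)² + (y − 39.728)² = 87.3751272532²
eq3: (x + 24.360)² + (y − 31.495)² = 79.5396045361²
eq2−eq3, eq2−eq1 (x²,y² cancel):
  12.614·x − 16.466·y = 374.429925
  86.260·x − 68.050·y = 438.602526
det = 12.614·-68.050 − -16.466·86.260 = 561.974460
x = (374.429925·-68.050 − -16.466·438.602526) / 561.974460 = -32.488891
y = (12.614·438.602526 − 374.429925·86.260) / 561.974460 = -47.628131
|P − Q| = √((-32.488891 − -4.261)² + (-47.628131 − 1.641)²) = 56.782577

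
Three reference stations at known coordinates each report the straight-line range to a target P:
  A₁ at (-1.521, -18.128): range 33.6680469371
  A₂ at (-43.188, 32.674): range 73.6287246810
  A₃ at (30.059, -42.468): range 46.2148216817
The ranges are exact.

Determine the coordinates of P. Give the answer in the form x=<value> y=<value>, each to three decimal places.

eq1: (x + 1.521)² + (y + 18.128)² = 33.6680469371²
eq2: (x + 43.188)² + (y − 32.674)² = 73.6287246810²
eq3: (x − 30.059)² + (y + 42.468)² = 46.2148216817²
eq1−eq3, eq1−eq2 (x²,y² cancel):
  63.160·x − 48.680·y = 1373.864321
  -83.334·x + 101.604·y = -1685.795919
det = 63.160·101.604 − -48.680·-83.334 = 2360.609520
x = (1373.864321·101.604 − -48.680·-1685.795919) / 2360.609520 = 24.368946
y = (63.160·-1685.795919 − 1373.864321·-83.334) / 2360.609520 = 3.395199

x=24.369 y=3.395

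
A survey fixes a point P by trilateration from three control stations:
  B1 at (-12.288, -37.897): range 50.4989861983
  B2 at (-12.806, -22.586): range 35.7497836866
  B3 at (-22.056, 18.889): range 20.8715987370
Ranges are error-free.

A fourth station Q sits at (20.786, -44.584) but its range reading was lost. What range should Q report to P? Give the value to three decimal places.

eq1: (x + 12.288)² + (y + 37.897)² = 50.4989861983²
eq2: (x + 12.806)² + (y + 22.586)² = 35.7497836866²
eq3: (x + 22.056)² + (y − 18.889)² = 20.8715987370²
eq1−eq3, eq1−eq2 (x²,y² cancel):
  -19.536·x + 113.572·y = 1370.607877
  -1.036·x + 30.622·y = 359.044052
det = -19.536·30.622 − 113.572·-1.036 = -480.570800
x = (1370.607877·30.622 − 113.572·359.044052) / -480.570800 = -2.483304
y = (-19.536·359.044052 − 1370.607877·-1.036) / -480.570800 = 11.641021
|P − Q| = √((-2.483304 − 20.786)² + (11.641021 − -44.584)²) = 60.849926

60.850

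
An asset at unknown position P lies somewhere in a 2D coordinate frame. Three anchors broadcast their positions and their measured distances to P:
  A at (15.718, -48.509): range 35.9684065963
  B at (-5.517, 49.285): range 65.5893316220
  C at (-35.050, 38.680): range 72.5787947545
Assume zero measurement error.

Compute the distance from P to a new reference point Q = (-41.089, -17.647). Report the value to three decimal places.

eq1: (x − 15.718)² + (y + 48.509)² = 35.9684065963²
eq2: (x + 5.517)² + (y − 49.285)² = 65.5893316220²
eq3: (x + 35.050)² + (y − 38.680)² = 72.5787947545²
eq3−eq2, eq3−eq1 (x²,y² cancel):
  59.066·x + 21.210·y = 700.524639
  101.536·x − 174.378·y = 3849.488880
det = 59.066·-174.378 − 21.210·101.536 = -12453.389508
x = (700.524639·-174.378 − 21.210·3849.488880) / -12453.389508 = 16.365323
y = (59.066·3849.488880 − 700.524639·101.536) / -12453.389508 = -12.546419
|P − Q| = √((16.365323 − -41.089)² + (-12.546419 − -17.647)²) = 57.680284

57.680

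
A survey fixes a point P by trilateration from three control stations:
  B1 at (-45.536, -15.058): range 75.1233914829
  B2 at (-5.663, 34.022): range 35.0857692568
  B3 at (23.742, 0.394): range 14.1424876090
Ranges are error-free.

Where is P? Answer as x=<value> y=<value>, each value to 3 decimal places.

x=23.513 y=14.535

eq1: (x + 45.536)² + (y + 15.058)² = 75.1233914829²
eq2: (x + 5.663)² + (y − 34.022)² = 35.0857692568²
eq3: (x − 23.742)² + (y − 0.394)² = 14.1424876090²
eq3−eq2, eq3−eq1 (x²,y² cancel):
  -58.810·x + 67.256·y = -405.272996
  -138.556·x − 30.904·y = -3707.081132
det = -58.810·-30.904 − 67.256·-138.556 = 11136.186576
x = (-405.272996·-30.904 − 67.256·-3707.081132) / 11136.186576 = 23.513256
y = (-58.810·-3707.081132 − -405.272996·-138.556) / 11136.186576 = 14.534638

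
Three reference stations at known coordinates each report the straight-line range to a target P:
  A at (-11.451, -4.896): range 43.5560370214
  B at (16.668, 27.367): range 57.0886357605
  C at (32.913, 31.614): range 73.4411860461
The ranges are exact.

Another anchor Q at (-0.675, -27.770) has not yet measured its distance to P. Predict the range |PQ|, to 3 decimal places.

68.182

eq1: (x + 11.451)² + (y + 4.896)² = 43.5560370214²
eq2: (x − 16.668)² + (y − 27.367)² = 57.0886357605²
eq3: (x − 32.913)² + (y − 31.614)² = 73.4411860461²
eq3−eq1, eq3−eq2 (x²,y² cancel):
  -88.728·x − 73.020·y = 1568.865099
  -32.490·x − 8.494·y = 1078.559823
det = -88.728·-8.494 − -73.020·-32.490 = -1618.764168
x = (1568.865099·-8.494 − -73.020·1078.559823) / -1618.764168 = -40.420031
y = (-88.728·1078.559823 − 1568.865099·-32.490) / -1618.764168 = 27.629737
|P − Q| = √((-40.420031 − -0.675)² + (27.629737 − -27.770)²) = 68.182097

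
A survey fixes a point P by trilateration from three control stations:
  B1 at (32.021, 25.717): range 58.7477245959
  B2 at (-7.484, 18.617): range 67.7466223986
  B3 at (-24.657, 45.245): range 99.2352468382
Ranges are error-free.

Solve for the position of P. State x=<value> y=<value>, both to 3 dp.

x=36.564 y=-32.855

eq1: (x − 32.021)² + (y − 25.717)² = 58.7477245959²
eq2: (x + 7.484)² + (y − 18.617)² = 67.7466223986²
eq3: (x + 24.657)² + (y − 45.245)² = 99.2352468382²
eq3−eq1, eq3−eq2 (x²,y² cancel):
  113.356·x − 39.056·y = 5427.969926
  34.346·x − 53.256·y = 3005.554640
det = 113.356·-53.256 − -39.056·34.346 = -4695.469760
x = (5427.969926·-53.256 − -39.056·3005.554640) / -4695.469760 = 36.564398
y = (113.356·3005.554640 − 5427.969926·34.346) / -4695.469760 = -32.854774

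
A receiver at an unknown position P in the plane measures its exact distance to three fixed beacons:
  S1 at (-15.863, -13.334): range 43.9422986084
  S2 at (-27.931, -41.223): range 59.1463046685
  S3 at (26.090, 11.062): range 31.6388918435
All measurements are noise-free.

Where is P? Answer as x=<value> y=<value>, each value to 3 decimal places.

x=27.483 y=-20.546

eq1: (x + 15.863)² + (y + 13.334)² = 43.9422986084²
eq2: (x + 27.931)² + (y + 41.223)² = 59.1463046685²
eq3: (x − 26.090)² + (y − 11.062)² = 31.6388918435²
eq2−eq3, eq2−eq1 (x²,y² cancel):
  108.042·x + 104.570·y = 820.845333
  24.136·x + 55.778·y = -482.686416
det = 108.042·55.778 − 104.570·24.136 = 3502.465156
x = (820.845333·55.778 − 104.570·-482.686416) / 3502.465156 = 27.483394
y = (108.042·-482.686416 − 820.845333·24.136) / 3502.465156 = -20.546194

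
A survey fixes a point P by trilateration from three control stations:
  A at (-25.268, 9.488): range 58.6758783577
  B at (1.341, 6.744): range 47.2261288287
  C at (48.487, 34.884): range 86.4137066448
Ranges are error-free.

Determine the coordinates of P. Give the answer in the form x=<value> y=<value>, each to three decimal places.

eq1: (x + 25.268)² + (y − 9.488)² = 58.6758783577²
eq2: (x − 1.341)² + (y − 6.744)² = 47.2261288287²
eq3: (x − 48.487)² + (y − 34.884)² = 86.4137066448²
eq2−eq1, eq2−eq3 (x²,y² cancel):
  -53.218·x + 5.488·y = -531.337306
  94.292·x + 56.280·y = -1716.418644
det = -53.218·56.280 − 5.488·94.292 = -3512.583536
x = (-531.337306·56.280 − 5.488·-1716.418644) / -3512.583536 = 5.831593
y = (-53.218·-1716.418644 − -531.337306·94.292) / -3512.583536 = -40.268145

x=5.832 y=-40.268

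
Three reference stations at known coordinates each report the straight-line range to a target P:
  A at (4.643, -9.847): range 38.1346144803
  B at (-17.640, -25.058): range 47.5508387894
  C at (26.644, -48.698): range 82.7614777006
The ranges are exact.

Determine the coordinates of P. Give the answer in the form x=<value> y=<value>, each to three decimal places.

eq1: (x − 4.643)² + (y + 9.847)² = 38.1346144803²
eq2: (x + 17.640)² + (y + 25.058)² = 47.5508387894²
eq3: (x − 26.644)² + (y + 48.698)² = 82.7614777006²
eq3−eq2, eq3−eq1 (x²,y² cancel):
  -88.568·x + 47.280·y = 2446.054946
  -44.002·x + 77.702·y = 2432.336288
det = -88.568·77.702 − 47.280·-44.002 = -4801.496176
x = (2446.054946·77.702 − 47.280·2432.336288) / -4801.496176 = -15.633148
y = (-88.568·2432.336288 − 2446.054946·-44.002) / -4801.496176 = 22.450471

x=-15.633 y=22.450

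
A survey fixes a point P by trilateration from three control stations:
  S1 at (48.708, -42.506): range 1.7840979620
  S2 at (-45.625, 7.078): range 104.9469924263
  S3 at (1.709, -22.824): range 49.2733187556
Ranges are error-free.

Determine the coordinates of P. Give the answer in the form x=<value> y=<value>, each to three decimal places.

eq1: (x − 48.708)² + (y + 42.506)² = 1.7840979620²
eq2: (x + 45.625)² + (y − 7.078)² = 104.9469924263²
eq3: (x − 1.709)² + (y + 22.824)² = 49.2733187556²
eq3−eq2, eq3−eq1 (x²,y² cancel):
  -94.668·x + 59.804·y = -6978.128226
  93.998·x − 39.364·y = 6080.050579
det = -94.668·-39.364 − 59.804·93.998 = -1894.945240
x = (-6978.128226·-39.364 − 59.804·6080.050579) / -1894.945240 = 46.927111
y = (-94.668·6080.050579 − -6978.128226·93.998) / -1894.945240 = -42.399045

x=46.927 y=-42.399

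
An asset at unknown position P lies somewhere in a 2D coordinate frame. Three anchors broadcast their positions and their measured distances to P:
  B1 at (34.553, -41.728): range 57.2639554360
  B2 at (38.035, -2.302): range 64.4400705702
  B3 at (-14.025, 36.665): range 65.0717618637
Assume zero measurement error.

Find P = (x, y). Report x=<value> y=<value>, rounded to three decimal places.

eq1: (x − 34.553)² + (y + 41.728)² = 57.2639554360²
eq2: (x − 38.035)² + (y + 2.302)² = 64.4400705702²
eq3: (x + 14.025)² + (y − 36.665)² = 65.0717618637²
eq3−eq1, eq3−eq2 (x²,y² cancel):
  97.156·x − 156.786·y = 2349.286543
  104.120·x − 77.934·y = -7.250924
det = 97.156·-77.934 − -156.786·104.120 = 8752.802616
x = (2349.286543·-77.934 − -156.786·-7.250924) / 8752.802616 = -21.047675
y = (97.156·-7.250924 − 2349.286543·104.120) / 8752.802616 = -28.026701

x=-21.048 y=-28.027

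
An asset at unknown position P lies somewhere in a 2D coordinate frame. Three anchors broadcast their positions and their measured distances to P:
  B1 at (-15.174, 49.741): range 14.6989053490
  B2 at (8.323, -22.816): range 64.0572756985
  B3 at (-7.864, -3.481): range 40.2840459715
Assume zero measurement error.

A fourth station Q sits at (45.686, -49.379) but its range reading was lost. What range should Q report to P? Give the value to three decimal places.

eq1: (x + 15.174)² + (y − 49.741)² = 14.6989053490²
eq2: (x − 8.323)² + (y + 22.816)² = 64.0572756985²
eq3: (x + 7.864)² + (y + 3.481)² = 40.2840459715²
eq2−eq1, eq2−eq3 (x²,y² cancel):
  -46.994·x + 145.114·y = 6001.851923
  -32.374·x + 38.670·y = 1964.647882
det = -46.994·38.670 − 145.114·-32.374 = 2880.662656
x = (6001.851923·38.670 − 145.114·1964.647882) / 2880.662656 = -18.400731
y = (-46.994·1964.647882 − 6001.851923·-32.374) / 2880.662656 = 35.400637
|P − Q| = √((-18.400731 − 45.686)² + (35.400637 − -49.379)²) = 106.276507

106.277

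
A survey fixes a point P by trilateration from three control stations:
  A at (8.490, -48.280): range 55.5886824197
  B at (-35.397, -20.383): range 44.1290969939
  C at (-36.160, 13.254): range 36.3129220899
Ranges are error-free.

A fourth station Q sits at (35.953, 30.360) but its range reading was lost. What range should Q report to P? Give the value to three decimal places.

eq1: (x − 8.490)² + (y + 48.280)² = 55.5886824197²
eq2: (x + 35.397)² + (y + 20.383)² = 44.1290969939²
eq3: (x + 36.160)² + (y − 13.254)² = 36.3129220899²
eq2−eq1, eq2−eq3 (x²,y² cancel):
  87.774·x − 55.794·y = -408.100210
  -1.526·x + 67.274·y = 443.548709
det = 87.774·67.274 − -55.794·-1.526 = 5819.766432
x = (-408.100210·67.274 − -55.794·443.548709) / 5819.766432 = -0.465169
y = (87.774·443.548709 − -408.100210·-1.526) / 5819.766432 = 6.582615
|P − Q| = √((-0.465169 − 35.953)² + (6.582615 − 30.360)²) = 43.493069

43.493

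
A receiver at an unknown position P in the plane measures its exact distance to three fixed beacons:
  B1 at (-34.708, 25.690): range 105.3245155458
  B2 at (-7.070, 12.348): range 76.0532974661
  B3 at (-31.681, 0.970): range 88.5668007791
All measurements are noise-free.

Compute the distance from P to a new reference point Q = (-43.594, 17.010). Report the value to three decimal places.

107.151

eq1: (x + 34.708)² + (y − 25.690)² = 105.3245155458²
eq2: (x + 7.070)² + (y − 12.348)² = 76.0532974661²
eq3: (x + 31.681)² + (y − 0.970)² = 88.5668007791²
eq2−eq3, eq2−eq1 (x²,y² cancel):
  -49.222·x − 22.756·y = -1257.805488
  -55.276·x + 26.684·y = -3646.986159
det = -49.222·26.684 − -22.756·-55.276 = -2571.300504
x = (-1257.805488·26.684 − -22.756·-3646.986159) / -2571.300504 = 45.328851
y = (-49.222·-3646.986159 − -1257.805488·-55.276) / -2571.300504 = -42.774268
|P − Q| = √((45.328851 − -43.594)² + (-42.774268 − 17.010)²) = 107.151445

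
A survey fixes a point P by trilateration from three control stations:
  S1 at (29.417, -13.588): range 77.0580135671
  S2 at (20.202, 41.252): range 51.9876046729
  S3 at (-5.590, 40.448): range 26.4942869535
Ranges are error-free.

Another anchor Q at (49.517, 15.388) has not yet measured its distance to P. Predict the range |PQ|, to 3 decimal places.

82.877

eq1: (x − 29.417)² + (y + 13.588)² = 77.0580135671²
eq2: (x − 20.202)² + (y − 41.252)² = 51.9876046729²
eq3: (x + 5.590)² + (y − 40.448)² = 26.4942869535²
eq2−eq3, eq2−eq1 (x²,y² cancel):
  -51.584·x − 1.608·y = 1558.204294
  18.430·x − 109.680·y = -4295.081090
det = -51.584·-109.680 − -1.608·18.430 = 5687.368560
x = (1558.204294·-109.680 − -1.608·-4295.081090) / 5687.368560 = -31.264079
y = (-51.584·-4295.081090 − 1558.204294·18.430) / 5687.368560 = 33.906675
|P − Q| = √((-31.264079 − 49.517)² + (33.906675 − 15.388)²) = 82.876559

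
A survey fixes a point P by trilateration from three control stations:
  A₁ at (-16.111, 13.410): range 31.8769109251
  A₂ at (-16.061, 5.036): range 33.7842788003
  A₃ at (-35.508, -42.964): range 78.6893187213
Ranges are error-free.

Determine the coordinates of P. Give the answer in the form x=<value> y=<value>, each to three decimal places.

eq1: (x + 16.111)² + (y − 13.410)² = 31.8769109251²
eq2: (x + 16.061)² + (y − 5.036)² = 33.7842788003²
eq3: (x + 35.508)² + (y + 42.964)² = 78.6893187213²
eq2−eq3, eq2−eq1 (x²,y² cancel):
  -38.894·x − 96.000·y = -2227.225044
  -0.100·x + 16.748·y = 281.315448
det = -38.894·16.748 − -96.000·-0.100 = -660.996712
x = (-2227.225044·16.748 − -96.000·281.315448) / -660.996712 = 15.575391
y = (-38.894·281.315448 − -2227.225044·-0.100) / -660.996712 = 16.889956

x=15.575 y=16.890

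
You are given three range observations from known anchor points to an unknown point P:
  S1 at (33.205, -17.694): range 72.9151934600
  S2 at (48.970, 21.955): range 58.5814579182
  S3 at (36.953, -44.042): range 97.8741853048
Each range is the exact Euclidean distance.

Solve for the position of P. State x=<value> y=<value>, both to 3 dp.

eq1: (x − 33.205)² + (y + 17.694)² = 72.9151934600²
eq2: (x − 48.970)² + (y − 21.955)² = 58.5814579182²
eq3: (x − 36.953)² + (y + 44.042)² = 97.8741853048²
eq2−eq3, eq2−eq1 (x²,y² cancel):
  -24.034·x − 131.994·y = -5722.429889
  -31.530·x − 79.298·y = -3349.271489
det = -24.034·-79.298 − -131.994·-31.530 = -2255.922688
x = (-5722.429889·-79.298 − -131.994·-3349.271489) / -2255.922688 = -5.183469
y = (-24.034·-3349.271489 − -5722.429889·-31.530) / -2255.922688 = 44.297539

x=-5.183 y=44.298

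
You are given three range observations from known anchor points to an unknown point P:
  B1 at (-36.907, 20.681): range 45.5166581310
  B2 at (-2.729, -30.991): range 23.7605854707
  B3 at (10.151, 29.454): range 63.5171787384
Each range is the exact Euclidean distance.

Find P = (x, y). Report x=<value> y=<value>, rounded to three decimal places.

x=-25.213 y=-23.308

eq1: (x + 36.907)² + (y − 20.681)² = 45.5166581310²
eq2: (x + 2.729)² + (y + 30.991)² = 23.7605854707²
eq3: (x − 10.151)² + (y − 29.454)² = 63.5171787384²
eq1−eq3, eq1−eq2 (x²,y² cancel):
  94.116·x + 17.546·y = -2781.915320
  68.356·x − 103.344·y = 685.259858
det = 94.116·-103.344 − 17.546·68.356 = -10925.698280
x = (-2781.915320·-103.344 − 17.546·685.259858) / -10925.698280 = -25.213097
y = (94.116·685.259858 − -2781.915320·68.356) / -10925.698280 = -23.307849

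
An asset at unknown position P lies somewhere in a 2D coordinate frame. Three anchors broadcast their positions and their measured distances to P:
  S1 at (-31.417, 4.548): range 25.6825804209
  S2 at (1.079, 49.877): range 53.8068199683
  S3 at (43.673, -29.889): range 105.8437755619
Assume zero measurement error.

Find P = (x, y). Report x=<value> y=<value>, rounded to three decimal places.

eq1: (x + 31.417)² + (y − 4.548)² = 25.6825804209²
eq2: (x − 1.079)² + (y − 49.877)² = 53.8068199683²
eq3: (x − 43.673)² + (y + 29.889)² = 105.8437755619²
eq1−eq2, eq1−eq3 (x²,y² cancel):
  64.992·x + 90.658·y = -754.411761
  150.180·x − 68.874·y = -8750.338831
det = 64.992·-68.874 − 90.658·150.180 = -18091.277448
x = (-754.411761·-68.874 − 90.658·-8750.338831) / -18091.277448 = -46.721276
y = (64.992·-8750.338831 − -754.411761·150.180) / -18091.277448 = 25.172598

x=-46.721 y=25.173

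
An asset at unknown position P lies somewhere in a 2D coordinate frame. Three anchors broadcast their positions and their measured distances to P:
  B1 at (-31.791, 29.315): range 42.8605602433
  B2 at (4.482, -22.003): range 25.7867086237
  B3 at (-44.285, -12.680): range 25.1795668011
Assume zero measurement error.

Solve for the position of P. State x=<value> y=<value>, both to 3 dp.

eq1: (x + 31.791)² + (y − 29.315)² = 42.8605602433²
eq2: (x − 4.482)² + (y + 22.003)² = 25.7867086237²
eq3: (x + 44.285)² + (y + 12.680)² = 25.1795668011²
eq3−eq1, eq3−eq2 (x²,y² cancel):
  24.988·x + 83.990·y = -1454.923759
  97.534·x − 18.646·y = -1648.667049
det = 24.988·-18.646 − 83.990·97.534 = -8657.806908
x = (-1454.923759·-18.646 − 83.990·-1648.667049) / -8657.806908 = -19.127252
y = (24.988·-1648.667049 − -1454.923759·97.534) / -8657.806908 = -11.632004

x=-19.127 y=-11.632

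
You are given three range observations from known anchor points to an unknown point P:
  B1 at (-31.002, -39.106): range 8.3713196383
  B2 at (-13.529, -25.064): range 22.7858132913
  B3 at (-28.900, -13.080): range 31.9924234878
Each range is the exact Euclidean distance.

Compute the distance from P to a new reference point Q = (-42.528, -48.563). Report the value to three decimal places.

18.037

eq1: (x + 31.002)² + (y + 39.106)² = 8.3713196383²
eq2: (x + 13.529)² + (y + 25.064)² = 22.7858132913²
eq3: (x + 28.900)² + (y + 13.080)² = 31.9924234878²
eq1−eq3, eq1−eq2 (x²,y² cancel):
  4.204·x + 52.052·y = -2437.543008
  34.946·x + 28.084·y = -2128.279598
det = 4.204·28.084 − 52.052·34.946 = -1700.944056
x = (-2437.543008·28.084 − 52.052·-2128.279598) / -1700.944056 = -24.883389
y = (4.204·-2128.279598 − -2437.543008·34.946) / -1700.944056 = -44.819282
|P − Q| = √((-24.883389 − -42.528)² + (-44.819282 − -48.563)²) = 18.037398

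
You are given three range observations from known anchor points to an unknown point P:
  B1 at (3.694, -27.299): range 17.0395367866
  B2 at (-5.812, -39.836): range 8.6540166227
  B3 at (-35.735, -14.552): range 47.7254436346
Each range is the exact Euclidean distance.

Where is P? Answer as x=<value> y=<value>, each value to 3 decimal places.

eq1: (x − 3.694)² + (y + 27.299)² = 17.0395367866²
eq2: (x + 5.812)² + (y + 39.836)² = 8.6540166227²
eq3: (x + 35.735)² + (y + 14.552)² = 47.7254436346²
eq1−eq3, eq1−eq2 (x²,y² cancel):
  -78.858·x + 25.494·y = -1257.502264
  -19.012·x − 25.074·y = 1077.259013
det = -78.858·-25.074 − 25.494·-19.012 = 2461.977420
x = (-1257.502264·-25.074 − 25.494·1077.259013) / 2461.977420 = 1.651912
y = (-78.858·1077.259013 − -1257.502264·-19.012) / 2461.977420 = -44.215728

x=1.652 y=-44.216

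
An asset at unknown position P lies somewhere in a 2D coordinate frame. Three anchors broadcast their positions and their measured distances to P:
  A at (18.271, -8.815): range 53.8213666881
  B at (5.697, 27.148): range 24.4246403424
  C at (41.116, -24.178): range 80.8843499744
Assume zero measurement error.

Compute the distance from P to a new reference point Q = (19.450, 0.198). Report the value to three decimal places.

eq1: (x − 18.271)² + (y + 8.815)² = 53.8213666881²
eq2: (x − 5.697)² + (y − 27.148)² = 24.4246403424²
eq3: (x − 41.116)² + (y + 24.178)² = 80.8843499744²
eq1−eq3, eq1−eq2 (x²,y² cancel):
  45.690·x − 30.726·y = -1781.971085
  -25.148·x + 71.926·y = 2658.112503
det = 45.690·71.926 − -30.726·-25.148 = 2513.601492
x = (-1781.971085·71.926 − -30.726·2658.112503) / 2513.601492 = -18.498114
y = (45.690·2658.112503 − -1781.971085·-25.148) / 2513.601492 = 30.488584
|P − Q| = √((-18.498114 − 19.450)² + (30.488584 − 0.198)²) = 48.554906

48.555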